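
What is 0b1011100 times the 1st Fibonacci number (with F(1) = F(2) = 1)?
Convert 0b1011100 (binary) → 64 + 16 + 8 + 4 = 92 (decimal)
Convert the 1st Fibonacci number (with F(1) = F(2) = 1) (Fibonacci index) → 1 (decimal)
Compute 92 × 1 = 92
92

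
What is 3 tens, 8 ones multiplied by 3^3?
Convert 3 tens, 8 ones (place-value notation) → 3×10 + 8 = 38 (decimal)
Convert 3^3 (power) → 27 (decimal)
Compute 38 × 27 = 1026
1026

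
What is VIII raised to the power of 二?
Convert VIII (Roman numeral) → 5 + 1 + 1 + 1 = 8 (decimal)
Convert 二 (Chinese numeral) → 2 (decimal)
Compute 8 ^ 2 = 64
64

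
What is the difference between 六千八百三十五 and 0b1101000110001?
Convert 六千八百三十五 (Chinese numeral) → 6×1000 + 8×100 + 3×10 + 5 = 6835 (decimal)
Convert 0b1101000110001 (binary) → 4096 + 2048 + 512 + 32 + 16 + 1 = 6705 (decimal)
Difference: |6835 - 6705| = 130
130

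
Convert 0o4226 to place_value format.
Convert 0o4226 (octal) → 4×512 + 2×64 + 2×8 + 6 = 2198 (decimal)
Convert 2198 (decimal) → 2198 = 2×1000 + 1×100 + 9×10 + 8 → 2 thousands, 1 hundred, 9 tens, 8 ones (place-value notation)
2 thousands, 1 hundred, 9 tens, 8 ones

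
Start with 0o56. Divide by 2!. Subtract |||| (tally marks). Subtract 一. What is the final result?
Convert 0o56 (octal) → 5×8 + 6 = 46 (decimal)
Start: 46
Convert 2! (factorial) → 2 (decimal)
46 ÷ 2 = 23
Convert |||| (tally marks) → 4 (decimal)
23 - 4 = 19
Convert 一 (Chinese numeral) → 1 (decimal)
19 - 1 = 18
18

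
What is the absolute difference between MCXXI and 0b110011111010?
Convert MCXXI (Roman numeral) → 1000 + 100 + 10 + 10 + 1 = 1121 (decimal)
Convert 0b110011111010 (binary) → 2048 + 1024 + 128 + 64 + 32 + 16 + 8 + 2 = 3322 (decimal)
Compute |1121 - 3322| = 2201
2201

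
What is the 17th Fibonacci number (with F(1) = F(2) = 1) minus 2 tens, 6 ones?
The 17th Fibonacci number (with F(1) = F(2) = 1) = 1597
Convert 2 tens, 6 ones (place-value notation) → 2×10 + 6 = 26 (decimal)
Compute 1597 - 26 = 1571
1571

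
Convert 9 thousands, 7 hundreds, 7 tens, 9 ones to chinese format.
Convert 9 thousands, 7 hundreds, 7 tens, 9 ones (place-value notation) → 9×1000 + 7×100 + 7×10 + 9 = 9779 (decimal)
Convert 9779 (decimal) → 9779 = 9×1000 + 7×100 + 7×10 + 9 → 九千七百七十九 (Chinese numeral)
九千七百七十九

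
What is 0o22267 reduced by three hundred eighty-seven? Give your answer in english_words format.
Convert 0o22267 (octal) → 2×4096 + 2×512 + 2×64 + 6×8 + 7 = 9399 (decimal)
Convert three hundred eighty-seven (English words) → 3×100 + 87 = 387 (decimal)
Compute 9399 - 387 = 9012
Convert 9012 (decimal) → 9012 = 9×1000 + 12 → nine thousand twelve (English words)
nine thousand twelve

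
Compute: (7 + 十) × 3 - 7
Convert 十 (Chinese numeral) → 1×10 = 10 (decimal)
Expression in decimal: (7 + 10) × 3 - 7
Parentheses first: 7 + 10 = 17
Multiply: 17 × 3 = 51
Subtract: 51 - 7 = 44
44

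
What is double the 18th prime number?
The 18th prime number = 61
Compute 61 × 2 = 122
122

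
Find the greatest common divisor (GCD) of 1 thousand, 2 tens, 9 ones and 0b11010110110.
Convert 1 thousand, 2 tens, 9 ones (place-value notation) → 1×1000 + 2×10 + 9 = 1029 (decimal)
Convert 0b11010110110 (binary) → 1024 + 512 + 128 + 32 + 16 + 4 + 2 = 1718 (decimal)
Compute gcd(1029, 1718) = 1
1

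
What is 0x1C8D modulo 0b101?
Convert 0x1C8D (hexadecimal) → 1×4096 + 12×256 + 8×16 + 13 = 7309 (decimal)
Convert 0b101 (binary) → 4 + 1 = 5 (decimal)
Compute 7309 mod 5 = 4
4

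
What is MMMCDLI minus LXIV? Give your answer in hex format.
Convert MMMCDLI (Roman numeral) → 1000 + 1000 + 1000 + 400 + 50 + 1 = 3451 (decimal)
Convert LXIV (Roman numeral) → 50 + 10 + 4 = 64 (decimal)
Compute 3451 - 64 = 3387
Convert 3387 (decimal) → 3387 = 13×256 + 3×16 + 11 → 0xD3B (hexadecimal)
0xD3B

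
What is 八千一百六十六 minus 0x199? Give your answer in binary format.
Convert 八千一百六十六 (Chinese numeral) → 8×1000 + 1×100 + 6×10 + 6 = 8166 (decimal)
Convert 0x199 (hexadecimal) → 1×256 + 9×16 + 9 = 409 (decimal)
Compute 8166 - 409 = 7757
Convert 7757 (decimal) → 7757 = 4096 + 2048 + 1024 + 512 + 64 + 8 + 4 + 1 → 0b1111001001101 (binary)
0b1111001001101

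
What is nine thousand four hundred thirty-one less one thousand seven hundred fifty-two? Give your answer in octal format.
Convert nine thousand four hundred thirty-one (English words) → 9×1000 + 4×100 + 31 = 9431 (decimal)
Convert one thousand seven hundred fifty-two (English words) → 1×1000 + 7×100 + 52 = 1752 (decimal)
Compute 9431 - 1752 = 7679
Convert 7679 (decimal) → 7679 = 1×4096 + 6×512 + 7×64 + 7×8 + 7 → 0o16777 (octal)
0o16777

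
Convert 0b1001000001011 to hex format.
Convert 0b1001000001011 (binary) → 4096 + 512 + 8 + 2 + 1 = 4619 (decimal)
Convert 4619 (decimal) → 4619 = 1×4096 + 2×256 + 11 → 0x120B (hexadecimal)
0x120B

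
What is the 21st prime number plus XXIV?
The 21st prime number = 73
Convert XXIV (Roman numeral) → 10 + 10 + 4 = 24 (decimal)
Compute 73 + 24 = 97
97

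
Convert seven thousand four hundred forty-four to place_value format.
Convert seven thousand four hundred forty-four (English words) → 7×1000 + 4×100 + 44 = 7444 (decimal)
Convert 7444 (decimal) → 7444 = 7×1000 + 4×100 + 4×10 + 4 → 7 thousands, 4 hundreds, 4 tens, 4 ones (place-value notation)
7 thousands, 4 hundreds, 4 tens, 4 ones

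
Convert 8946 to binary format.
Convert 8946 (decimal) → 8946 = 8192 + 512 + 128 + 64 + 32 + 16 + 2 → 0b10001011110010 (binary)
0b10001011110010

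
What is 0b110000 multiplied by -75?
Convert 0b110000 (binary) → 32 + 16 = 48 (decimal)
Compute 48 × -75 = -3600
-3600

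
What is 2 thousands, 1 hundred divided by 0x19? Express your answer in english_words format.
Convert 2 thousands, 1 hundred (place-value notation) → 2×1000 + 1×100 = 2100 (decimal)
Convert 0x19 (hexadecimal) → 1×16 + 9 = 25 (decimal)
Compute 2100 ÷ 25 = 84
Convert 84 (decimal) → eighty-four (English words)
eighty-four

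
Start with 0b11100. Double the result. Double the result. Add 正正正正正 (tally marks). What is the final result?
Convert 0b11100 (binary) → 16 + 8 + 4 = 28 (decimal)
Start: 28
28 × 2 = 56
56 × 2 = 112
Convert 正正正正正 (tally marks) → 5 + 5 + 5 + 5 + 5 = 25 (decimal)
112 + 25 = 137
137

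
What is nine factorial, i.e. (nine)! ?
Convert nine (English words) → 9 (decimal)
Compute 9! = 362880
362880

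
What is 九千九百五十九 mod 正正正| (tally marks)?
Convert 九千九百五十九 (Chinese numeral) → 9×1000 + 9×100 + 5×10 + 9 = 9959 (decimal)
Convert 正正正| (tally marks) → 5 + 5 + 5 + 1 = 16 (decimal)
Compute 9959 mod 16 = 7
7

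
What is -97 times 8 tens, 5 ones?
Convert 8 tens, 5 ones (place-value notation) → 8×10 + 5 = 85 (decimal)
Compute -97 × 85 = -8245
-8245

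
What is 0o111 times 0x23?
Convert 0o111 (octal) → 1×64 + 1×8 + 1 = 73 (decimal)
Convert 0x23 (hexadecimal) → 2×16 + 3 = 35 (decimal)
Compute 73 × 35 = 2555
2555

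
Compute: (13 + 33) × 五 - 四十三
Convert 五 (Chinese numeral) → 5 (decimal)
Convert 四十三 (Chinese numeral) → 4×10 + 3 = 43 (decimal)
Expression in decimal: (13 + 33) × 5 - 43
Parentheses first: 13 + 33 = 46
Multiply: 46 × 5 = 230
Subtract: 230 - 43 = 187
187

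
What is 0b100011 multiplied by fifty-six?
Convert 0b100011 (binary) → 32 + 2 + 1 = 35 (decimal)
Convert fifty-six (English words) → 56 (decimal)
Compute 35 × 56 = 1960
1960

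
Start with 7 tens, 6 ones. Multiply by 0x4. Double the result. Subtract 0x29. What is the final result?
Convert 7 tens, 6 ones (place-value notation) → 7×10 + 6 = 76 (decimal)
Start: 76
Convert 0x4 (hexadecimal) → 4 (decimal)
76 × 4 = 304
304 × 2 = 608
Convert 0x29 (hexadecimal) → 2×16 + 9 = 41 (decimal)
608 - 41 = 567
567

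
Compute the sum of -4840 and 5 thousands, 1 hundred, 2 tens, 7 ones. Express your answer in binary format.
Convert 5 thousands, 1 hundred, 2 tens, 7 ones (place-value notation) → 5×1000 + 1×100 + 2×10 + 7 = 5127 (decimal)
Compute -4840 + 5127 = 287
Convert 287 (decimal) → 287 = 256 + 16 + 8 + 4 + 2 + 1 → 0b100011111 (binary)
0b100011111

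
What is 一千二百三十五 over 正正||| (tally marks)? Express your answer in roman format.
Convert 一千二百三十五 (Chinese numeral) → 1×1000 + 2×100 + 3×10 + 5 = 1235 (decimal)
Convert 正正||| (tally marks) → 5 + 5 + 3 = 13 (decimal)
Compute 1235 ÷ 13 = 95
Convert 95 (decimal) → 95 = 90 + 5 → XCV (Roman numeral)
XCV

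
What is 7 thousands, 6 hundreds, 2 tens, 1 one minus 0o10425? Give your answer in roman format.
Convert 7 thousands, 6 hundreds, 2 tens, 1 one (place-value notation) → 7×1000 + 6×100 + 2×10 + 1 = 7621 (decimal)
Convert 0o10425 (octal) → 1×4096 + 4×64 + 2×8 + 5 = 4373 (decimal)
Compute 7621 - 4373 = 3248
Convert 3248 (decimal) → 3248 = 1000 + 1000 + 1000 + 100 + 100 + 40 + 5 + 1 + 1 + 1 → MMMCCXLVIII (Roman numeral)
MMMCCXLVIII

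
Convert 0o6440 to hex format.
Convert 0o6440 (octal) → 6×512 + 4×64 + 4×8 = 3360 (decimal)
Convert 3360 (decimal) → 3360 = 13×256 + 2×16 → 0xD20 (hexadecimal)
0xD20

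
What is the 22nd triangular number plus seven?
The 22nd triangular number = 22×23/2 = 253
Convert seven (English words) → 7 (decimal)
Compute 253 + 7 = 260
260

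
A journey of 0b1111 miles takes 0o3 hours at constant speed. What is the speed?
Convert 0b1111 (binary) → 8 + 4 + 2 + 1 = 15 (decimal)
Convert 0o3 (octal) → 3 (decimal)
Compute 15 ÷ 3 = 5
5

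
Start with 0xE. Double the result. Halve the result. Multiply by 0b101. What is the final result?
Convert 0xE (hexadecimal) → 14 (decimal)
Start: 14
14 × 2 = 28
28 ÷ 2 = 14
Convert 0b101 (binary) → 4 + 1 = 5 (decimal)
14 × 5 = 70
70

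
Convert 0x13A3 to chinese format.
Convert 0x13A3 (hexadecimal) → 1×4096 + 3×256 + 10×16 + 3 = 5027 (decimal)
Convert 5027 (decimal) → 5027 = 5×1000 + 2×10 + 7 → 五千零二十七 (Chinese numeral)
五千零二十七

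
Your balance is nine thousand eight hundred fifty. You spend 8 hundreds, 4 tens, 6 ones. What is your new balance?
Convert nine thousand eight hundred fifty (English words) → 9×1000 + 8×100 + 50 = 9850 (decimal)
Convert 8 hundreds, 4 tens, 6 ones (place-value notation) → 8×100 + 4×10 + 6 = 846 (decimal)
Compute 9850 - 846 = 9004
9004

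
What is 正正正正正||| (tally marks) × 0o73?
Convert 正正正正正||| (tally marks) → 5 + 5 + 5 + 5 + 5 + 3 = 28 (decimal)
Convert 0o73 (octal) → 7×8 + 3 = 59 (decimal)
Compute 28 × 59 = 1652
1652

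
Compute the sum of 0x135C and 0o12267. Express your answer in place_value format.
Convert 0x135C (hexadecimal) → 1×4096 + 3×256 + 5×16 + 12 = 4956 (decimal)
Convert 0o12267 (octal) → 1×4096 + 2×512 + 2×64 + 6×8 + 7 = 5303 (decimal)
Compute 4956 + 5303 = 10259
Convert 10259 (decimal) → 10259 = 10×1000 + 2×100 + 5×10 + 9 → 10 thousands, 2 hundreds, 5 tens, 9 ones (place-value notation)
10 thousands, 2 hundreds, 5 tens, 9 ones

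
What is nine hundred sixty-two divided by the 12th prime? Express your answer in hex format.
Convert nine hundred sixty-two (English words) → 9×100 + 62 = 962 (decimal)
Convert the 12th prime (prime index) → 37 (decimal)
Compute 962 ÷ 37 = 26
Convert 26 (decimal) → 26 = 1×16 + 10 → 0x1A (hexadecimal)
0x1A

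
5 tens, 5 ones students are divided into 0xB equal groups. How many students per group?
Convert 5 tens, 5 ones (place-value notation) → 5×10 + 5 = 55 (decimal)
Convert 0xB (hexadecimal) → 11 (decimal)
Compute 55 ÷ 11 = 5
5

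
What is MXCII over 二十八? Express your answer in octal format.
Convert MXCII (Roman numeral) → 1000 + 90 + 1 + 1 = 1092 (decimal)
Convert 二十八 (Chinese numeral) → 2×10 + 8 = 28 (decimal)
Compute 1092 ÷ 28 = 39
Convert 39 (decimal) → 39 = 4×8 + 7 → 0o47 (octal)
0o47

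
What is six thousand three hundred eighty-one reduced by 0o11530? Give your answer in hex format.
Convert six thousand three hundred eighty-one (English words) → 6×1000 + 3×100 + 81 = 6381 (decimal)
Convert 0o11530 (octal) → 1×4096 + 1×512 + 5×64 + 3×8 = 4952 (decimal)
Compute 6381 - 4952 = 1429
Convert 1429 (decimal) → 1429 = 5×256 + 9×16 + 5 → 0x595 (hexadecimal)
0x595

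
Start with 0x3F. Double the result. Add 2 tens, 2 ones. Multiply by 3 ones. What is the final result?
Convert 0x3F (hexadecimal) → 3×16 + 15 = 63 (decimal)
Start: 63
63 × 2 = 126
Convert 2 tens, 2 ones (place-value notation) → 2×10 + 2 = 22 (decimal)
126 + 22 = 148
Convert 3 ones (place-value notation) → 3 (decimal)
148 × 3 = 444
444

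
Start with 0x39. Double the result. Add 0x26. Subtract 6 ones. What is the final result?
Convert 0x39 (hexadecimal) → 3×16 + 9 = 57 (decimal)
Start: 57
57 × 2 = 114
Convert 0x26 (hexadecimal) → 2×16 + 6 = 38 (decimal)
114 + 38 = 152
Convert 6 ones (place-value notation) → 6 (decimal)
152 - 6 = 146
146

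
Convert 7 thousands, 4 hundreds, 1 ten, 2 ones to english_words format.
Convert 7 thousands, 4 hundreds, 1 ten, 2 ones (place-value notation) → 7×1000 + 4×100 + 1×10 + 2 = 7412 (decimal)
Convert 7412 (decimal) → 7412 = 7×1000 + 4×100 + 12 → seven thousand four hundred twelve (English words)
seven thousand four hundred twelve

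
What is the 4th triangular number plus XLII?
The 4th triangular number = 4×5/2 = 10
Convert XLII (Roman numeral) → 40 + 1 + 1 = 42 (decimal)
Compute 10 + 42 = 52
52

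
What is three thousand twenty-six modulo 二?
Convert three thousand twenty-six (English words) → 3×1000 + 26 = 3026 (decimal)
Convert 二 (Chinese numeral) → 2 (decimal)
Compute 3026 mod 2 = 0
0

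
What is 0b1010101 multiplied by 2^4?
Convert 0b1010101 (binary) → 64 + 16 + 4 + 1 = 85 (decimal)
Convert 2^4 (power) → 16 (decimal)
Compute 85 × 16 = 1360
1360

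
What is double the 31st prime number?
The 31st prime number = 127
Compute 127 × 2 = 254
254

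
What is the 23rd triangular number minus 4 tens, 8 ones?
The 23rd triangular number = 23×24/2 = 276
Convert 4 tens, 8 ones (place-value notation) → 4×10 + 8 = 48 (decimal)
Compute 276 - 48 = 228
228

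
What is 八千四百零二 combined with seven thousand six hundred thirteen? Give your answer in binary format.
Convert 八千四百零二 (Chinese numeral) → 8×1000 + 4×100 + 2 = 8402 (decimal)
Convert seven thousand six hundred thirteen (English words) → 7×1000 + 6×100 + 13 = 7613 (decimal)
Compute 8402 + 7613 = 16015
Convert 16015 (decimal) → 16015 = 8192 + 4096 + 2048 + 1024 + 512 + 128 + 8 + 4 + 2 + 1 → 0b11111010001111 (binary)
0b11111010001111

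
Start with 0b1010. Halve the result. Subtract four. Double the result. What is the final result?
Convert 0b1010 (binary) → 8 + 2 = 10 (decimal)
Start: 10
10 ÷ 2 = 5
Convert four (English words) → 4 (decimal)
5 - 4 = 1
1 × 2 = 2
2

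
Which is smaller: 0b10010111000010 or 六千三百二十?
Convert 0b10010111000010 (binary) → 8192 + 1024 + 256 + 128 + 64 + 2 = 9666 (decimal)
Convert 六千三百二十 (Chinese numeral) → 6×1000 + 3×100 + 2×10 = 6320 (decimal)
Compare 9666 vs 6320: smaller = 6320
6320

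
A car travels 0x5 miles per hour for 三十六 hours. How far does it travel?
Convert 0x5 (hexadecimal) → 5 (decimal)
Convert 三十六 (Chinese numeral) → 3×10 + 6 = 36 (decimal)
Compute 5 × 36 = 180
180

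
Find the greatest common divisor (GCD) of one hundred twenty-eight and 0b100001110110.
Convert one hundred twenty-eight (English words) → 1×100 + 28 = 128 (decimal)
Convert 0b100001110110 (binary) → 2048 + 64 + 32 + 16 + 4 + 2 = 2166 (decimal)
Compute gcd(128, 2166) = 2
2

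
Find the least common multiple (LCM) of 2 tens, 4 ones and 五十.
Convert 2 tens, 4 ones (place-value notation) → 2×10 + 4 = 24 (decimal)
Convert 五十 (Chinese numeral) → 5×10 = 50 (decimal)
Compute lcm(24, 50) = 600
600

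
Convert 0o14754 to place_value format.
Convert 0o14754 (octal) → 1×4096 + 4×512 + 7×64 + 5×8 + 4 = 6636 (decimal)
Convert 6636 (decimal) → 6636 = 6×1000 + 6×100 + 3×10 + 6 → 6 thousands, 6 hundreds, 3 tens, 6 ones (place-value notation)
6 thousands, 6 hundreds, 3 tens, 6 ones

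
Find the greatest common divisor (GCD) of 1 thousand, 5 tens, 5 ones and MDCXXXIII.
Convert 1 thousand, 5 tens, 5 ones (place-value notation) → 1×1000 + 5×10 + 5 = 1055 (decimal)
Convert MDCXXXIII (Roman numeral) → 1000 + 500 + 100 + 10 + 10 + 10 + 1 + 1 + 1 = 1633 (decimal)
Compute gcd(1055, 1633) = 1
1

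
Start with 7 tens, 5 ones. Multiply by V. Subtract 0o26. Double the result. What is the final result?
Convert 7 tens, 5 ones (place-value notation) → 7×10 + 5 = 75 (decimal)
Start: 75
Convert V (Roman numeral) → 5 (decimal)
75 × 5 = 375
Convert 0o26 (octal) → 2×8 + 6 = 22 (decimal)
375 - 22 = 353
353 × 2 = 706
706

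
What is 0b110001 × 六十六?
Convert 0b110001 (binary) → 32 + 16 + 1 = 49 (decimal)
Convert 六十六 (Chinese numeral) → 6×10 + 6 = 66 (decimal)
Compute 49 × 66 = 3234
3234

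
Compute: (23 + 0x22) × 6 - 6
Convert 0x22 (hexadecimal) → 2×16 + 2 = 34 (decimal)
Expression in decimal: (23 + 34) × 6 - 6
Parentheses first: 23 + 34 = 57
Multiply: 57 × 6 = 342
Subtract: 342 - 6 = 336
336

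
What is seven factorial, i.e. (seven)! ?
Convert seven (English words) → 7 (decimal)
Compute 7! = 5040
5040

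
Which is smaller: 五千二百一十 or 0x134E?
Convert 五千二百一十 (Chinese numeral) → 5×1000 + 2×100 + 1×10 = 5210 (decimal)
Convert 0x134E (hexadecimal) → 1×4096 + 3×256 + 4×16 + 14 = 4942 (decimal)
Compare 5210 vs 4942: smaller = 4942
4942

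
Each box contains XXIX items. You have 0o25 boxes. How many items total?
Convert XXIX (Roman numeral) → 10 + 10 + 9 = 29 (decimal)
Convert 0o25 (octal) → 2×8 + 5 = 21 (decimal)
Compute 29 × 21 = 609
609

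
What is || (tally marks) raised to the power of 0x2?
Convert || (tally marks) → 2 (decimal)
Convert 0x2 (hexadecimal) → 2 (decimal)
Compute 2 ^ 2 = 4
4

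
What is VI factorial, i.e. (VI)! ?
Convert VI (Roman numeral) → 5 + 1 = 6 (decimal)
Compute 6! = 720
720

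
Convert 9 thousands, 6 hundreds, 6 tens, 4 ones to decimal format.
Convert 9 thousands, 6 hundreds, 6 tens, 4 ones (place-value notation) → 9×1000 + 6×100 + 6×10 + 4 = 9664 (decimal)
9664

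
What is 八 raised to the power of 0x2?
Convert 八 (Chinese numeral) → 8 (decimal)
Convert 0x2 (hexadecimal) → 2 (decimal)
Compute 8 ^ 2 = 64
64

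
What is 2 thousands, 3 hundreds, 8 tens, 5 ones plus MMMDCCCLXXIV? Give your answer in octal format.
Convert 2 thousands, 3 hundreds, 8 tens, 5 ones (place-value notation) → 2×1000 + 3×100 + 8×10 + 5 = 2385 (decimal)
Convert MMMDCCCLXXIV (Roman numeral) → 1000 + 1000 + 1000 + 500 + 100 + 100 + 100 + 50 + 10 + 10 + 4 = 3874 (decimal)
Compute 2385 + 3874 = 6259
Convert 6259 (decimal) → 6259 = 1×4096 + 4×512 + 1×64 + 6×8 + 3 → 0o14163 (octal)
0o14163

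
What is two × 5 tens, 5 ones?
Convert two (English words) → 2 (decimal)
Convert 5 tens, 5 ones (place-value notation) → 5×10 + 5 = 55 (decimal)
Compute 2 × 55 = 110
110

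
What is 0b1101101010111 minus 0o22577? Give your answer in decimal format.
Convert 0b1101101010111 (binary) → 4096 + 2048 + 512 + 256 + 64 + 16 + 4 + 2 + 1 = 6999 (decimal)
Convert 0o22577 (octal) → 2×4096 + 2×512 + 5×64 + 7×8 + 7 = 9599 (decimal)
Compute 6999 - 9599 = -2600
-2600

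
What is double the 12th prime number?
The 12th prime number = 37
Compute 37 × 2 = 74
74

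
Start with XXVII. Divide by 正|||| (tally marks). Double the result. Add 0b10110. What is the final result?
Convert XXVII (Roman numeral) → 10 + 10 + 5 + 1 + 1 = 27 (decimal)
Start: 27
Convert 正|||| (tally marks) → 5 + 4 = 9 (decimal)
27 ÷ 9 = 3
3 × 2 = 6
Convert 0b10110 (binary) → 16 + 4 + 2 = 22 (decimal)
6 + 22 = 28
28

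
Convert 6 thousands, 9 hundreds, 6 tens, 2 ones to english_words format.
Convert 6 thousands, 9 hundreds, 6 tens, 2 ones (place-value notation) → 6×1000 + 9×100 + 6×10 + 2 = 6962 (decimal)
Convert 6962 (decimal) → 6962 = 6×1000 + 9×100 + 62 → six thousand nine hundred sixty-two (English words)
six thousand nine hundred sixty-two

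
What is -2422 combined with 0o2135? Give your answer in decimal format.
Convert 0o2135 (octal) → 2×512 + 1×64 + 3×8 + 5 = 1117 (decimal)
Compute -2422 + 1117 = -1305
-1305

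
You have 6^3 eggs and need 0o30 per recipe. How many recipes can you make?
Convert 6^3 (power) → 216 (decimal)
Convert 0o30 (octal) → 3×8 = 24 (decimal)
Compute 216 ÷ 24 = 9
9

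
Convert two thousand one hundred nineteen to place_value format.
Convert two thousand one hundred nineteen (English words) → 2×1000 + 1×100 + 19 = 2119 (decimal)
Convert 2119 (decimal) → 2119 = 2×1000 + 1×100 + 1×10 + 9 → 2 thousands, 1 hundred, 1 ten, 9 ones (place-value notation)
2 thousands, 1 hundred, 1 ten, 9 ones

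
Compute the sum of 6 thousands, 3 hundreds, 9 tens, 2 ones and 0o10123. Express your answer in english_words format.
Convert 6 thousands, 3 hundreds, 9 tens, 2 ones (place-value notation) → 6×1000 + 3×100 + 9×10 + 2 = 6392 (decimal)
Convert 0o10123 (octal) → 1×4096 + 1×64 + 2×8 + 3 = 4179 (decimal)
Compute 6392 + 4179 = 10571
Convert 10571 (decimal) → 10571 = 10×1000 + 5×100 + 71 → ten thousand five hundred seventy-one (English words)
ten thousand five hundred seventy-one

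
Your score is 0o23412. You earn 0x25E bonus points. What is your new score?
Convert 0o23412 (octal) → 2×4096 + 3×512 + 4×64 + 1×8 + 2 = 9994 (decimal)
Convert 0x25E (hexadecimal) → 2×256 + 5×16 + 14 = 606 (decimal)
Compute 9994 + 606 = 10600
10600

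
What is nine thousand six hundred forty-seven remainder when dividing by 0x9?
Convert nine thousand six hundred forty-seven (English words) → 9×1000 + 6×100 + 47 = 9647 (decimal)
Convert 0x9 (hexadecimal) → 9 (decimal)
Compute 9647 mod 9 = 8
8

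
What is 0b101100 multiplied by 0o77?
Convert 0b101100 (binary) → 32 + 8 + 4 = 44 (decimal)
Convert 0o77 (octal) → 7×8 + 7 = 63 (decimal)
Compute 44 × 63 = 2772
2772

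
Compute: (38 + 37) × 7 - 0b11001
Convert 0b11001 (binary) → 16 + 8 + 1 = 25 (decimal)
Expression in decimal: (38 + 37) × 7 - 25
Parentheses first: 38 + 37 = 75
Multiply: 75 × 7 = 525
Subtract: 525 - 25 = 500
500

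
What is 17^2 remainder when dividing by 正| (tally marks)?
Convert 17^2 (power) → 289 (decimal)
Convert 正| (tally marks) → 5 + 1 = 6 (decimal)
Compute 289 mod 6 = 1
1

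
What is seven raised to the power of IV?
Convert seven (English words) → 7 (decimal)
Convert IV (Roman numeral) → 4 (decimal)
Compute 7 ^ 4 = 2401
2401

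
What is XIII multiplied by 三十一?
Convert XIII (Roman numeral) → 10 + 1 + 1 + 1 = 13 (decimal)
Convert 三十一 (Chinese numeral) → 3×10 + 1 = 31 (decimal)
Compute 13 × 31 = 403
403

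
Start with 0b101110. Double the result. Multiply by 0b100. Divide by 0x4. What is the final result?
Convert 0b101110 (binary) → 32 + 8 + 4 + 2 = 46 (decimal)
Start: 46
46 × 2 = 92
Convert 0b100 (binary) → 4 (decimal)
92 × 4 = 368
Convert 0x4 (hexadecimal) → 4 (decimal)
368 ÷ 4 = 92
92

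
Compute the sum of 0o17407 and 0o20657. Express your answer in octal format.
Convert 0o17407 (octal) → 1×4096 + 7×512 + 4×64 + 7 = 7943 (decimal)
Convert 0o20657 (octal) → 2×4096 + 6×64 + 5×8 + 7 = 8623 (decimal)
Compute 7943 + 8623 = 16566
Convert 16566 (decimal) → 16566 = 4×4096 + 2×64 + 6×8 + 6 → 0o40266 (octal)
0o40266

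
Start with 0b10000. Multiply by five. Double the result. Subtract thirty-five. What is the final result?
Convert 0b10000 (binary) → 16 (decimal)
Start: 16
Convert five (English words) → 5 (decimal)
16 × 5 = 80
80 × 2 = 160
Convert thirty-five (English words) → 35 (decimal)
160 - 35 = 125
125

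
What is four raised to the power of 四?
Convert four (English words) → 4 (decimal)
Convert 四 (Chinese numeral) → 4 (decimal)
Compute 4 ^ 4 = 256
256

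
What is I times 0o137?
Convert I (Roman numeral) → 1 (decimal)
Convert 0o137 (octal) → 1×64 + 3×8 + 7 = 95 (decimal)
Compute 1 × 95 = 95
95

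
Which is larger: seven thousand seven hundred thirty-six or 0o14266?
Convert seven thousand seven hundred thirty-six (English words) → 7×1000 + 7×100 + 36 = 7736 (decimal)
Convert 0o14266 (octal) → 1×4096 + 4×512 + 2×64 + 6×8 + 6 = 6326 (decimal)
Compare 7736 vs 6326: larger = 7736
7736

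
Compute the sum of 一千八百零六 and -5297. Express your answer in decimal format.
Convert 一千八百零六 (Chinese numeral) → 1×1000 + 8×100 + 6 = 1806 (decimal)
Compute 1806 + -5297 = -3491
-3491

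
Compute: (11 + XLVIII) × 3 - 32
Convert XLVIII (Roman numeral) → 40 + 5 + 1 + 1 + 1 = 48 (decimal)
Expression in decimal: (11 + 48) × 3 - 32
Parentheses first: 11 + 48 = 59
Multiply: 59 × 3 = 177
Subtract: 177 - 32 = 145
145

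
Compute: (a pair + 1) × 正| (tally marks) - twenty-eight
Convert a pair (colloquial) → 2 (decimal)
Convert 正| (tally marks) → 5 + 1 = 6 (decimal)
Convert twenty-eight (English words) → 28 (decimal)
Expression in decimal: (2 + 1) × 6 - 28
Parentheses first: 2 + 1 = 3
Multiply: 3 × 6 = 18
Subtract: 18 - 28 = -10
-10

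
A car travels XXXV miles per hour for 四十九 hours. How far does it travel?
Convert XXXV (Roman numeral) → 10 + 10 + 10 + 5 = 35 (decimal)
Convert 四十九 (Chinese numeral) → 4×10 + 9 = 49 (decimal)
Compute 35 × 49 = 1715
1715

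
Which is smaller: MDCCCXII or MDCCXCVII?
Convert MDCCCXII (Roman numeral) → 1000 + 500 + 100 + 100 + 100 + 10 + 1 + 1 = 1812 (decimal)
Convert MDCCXCVII (Roman numeral) → 1000 + 500 + 100 + 100 + 90 + 5 + 1 + 1 = 1797 (decimal)
Compare 1812 vs 1797: smaller = 1797
1797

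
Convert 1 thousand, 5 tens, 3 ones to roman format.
Convert 1 thousand, 5 tens, 3 ones (place-value notation) → 1×1000 + 5×10 + 3 = 1053 (decimal)
Convert 1053 (decimal) → 1053 = 1000 + 50 + 1 + 1 + 1 → MLIII (Roman numeral)
MLIII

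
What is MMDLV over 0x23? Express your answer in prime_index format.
Convert MMDLV (Roman numeral) → 1000 + 1000 + 500 + 50 + 5 = 2555 (decimal)
Convert 0x23 (hexadecimal) → 2×16 + 3 = 35 (decimal)
Compute 2555 ÷ 35 = 73
Convert 73 (decimal) → the 21st prime (prime index)
the 21st prime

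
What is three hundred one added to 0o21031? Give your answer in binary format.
Convert three hundred one (English words) → 3×100 + 1 = 301 (decimal)
Convert 0o21031 (octal) → 2×4096 + 1×512 + 3×8 + 1 = 8729 (decimal)
Compute 301 + 8729 = 9030
Convert 9030 (decimal) → 9030 = 8192 + 512 + 256 + 64 + 4 + 2 → 0b10001101000110 (binary)
0b10001101000110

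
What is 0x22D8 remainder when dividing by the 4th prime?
Convert 0x22D8 (hexadecimal) → 2×4096 + 2×256 + 13×16 + 8 = 8920 (decimal)
Convert the 4th prime (prime index) → 7 (decimal)
Compute 8920 mod 7 = 2
2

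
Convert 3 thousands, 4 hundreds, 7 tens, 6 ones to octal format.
Convert 3 thousands, 4 hundreds, 7 tens, 6 ones (place-value notation) → 3×1000 + 4×100 + 7×10 + 6 = 3476 (decimal)
Convert 3476 (decimal) → 3476 = 6×512 + 6×64 + 2×8 + 4 → 0o6624 (octal)
0o6624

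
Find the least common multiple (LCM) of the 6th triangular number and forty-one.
Convert the 6th triangular number (triangular index) → 6×7/2 = 21 (decimal)
Convert forty-one (English words) → 41 (decimal)
Compute lcm(21, 41) = 861
861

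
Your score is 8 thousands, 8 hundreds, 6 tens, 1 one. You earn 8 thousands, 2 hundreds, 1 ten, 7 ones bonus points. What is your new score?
Convert 8 thousands, 8 hundreds, 6 tens, 1 one (place-value notation) → 8×1000 + 8×100 + 6×10 + 1 = 8861 (decimal)
Convert 8 thousands, 2 hundreds, 1 ten, 7 ones (place-value notation) → 8×1000 + 2×100 + 1×10 + 7 = 8217 (decimal)
Compute 8861 + 8217 = 17078
17078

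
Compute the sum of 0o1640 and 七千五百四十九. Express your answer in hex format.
Convert 0o1640 (octal) → 1×512 + 6×64 + 4×8 = 928 (decimal)
Convert 七千五百四十九 (Chinese numeral) → 7×1000 + 5×100 + 4×10 + 9 = 7549 (decimal)
Compute 928 + 7549 = 8477
Convert 8477 (decimal) → 8477 = 2×4096 + 1×256 + 1×16 + 13 → 0x211D (hexadecimal)
0x211D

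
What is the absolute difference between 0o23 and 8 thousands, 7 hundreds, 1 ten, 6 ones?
Convert 0o23 (octal) → 2×8 + 3 = 19 (decimal)
Convert 8 thousands, 7 hundreds, 1 ten, 6 ones (place-value notation) → 8×1000 + 7×100 + 1×10 + 6 = 8716 (decimal)
Compute |19 - 8716| = 8697
8697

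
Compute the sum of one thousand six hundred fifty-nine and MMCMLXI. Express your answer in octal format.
Convert one thousand six hundred fifty-nine (English words) → 1×1000 + 6×100 + 59 = 1659 (decimal)
Convert MMCMLXI (Roman numeral) → 1000 + 1000 + 900 + 50 + 10 + 1 = 2961 (decimal)
Compute 1659 + 2961 = 4620
Convert 4620 (decimal) → 4620 = 1×4096 + 1×512 + 1×8 + 4 → 0o11014 (octal)
0o11014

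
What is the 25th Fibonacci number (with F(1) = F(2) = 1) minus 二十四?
The 25th Fibonacci number (with F(1) = F(2) = 1) = 75025
Convert 二十四 (Chinese numeral) → 2×10 + 4 = 24 (decimal)
Compute 75025 - 24 = 75001
75001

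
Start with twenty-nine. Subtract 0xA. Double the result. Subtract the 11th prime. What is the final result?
Convert twenty-nine (English words) → 29 (decimal)
Start: 29
Convert 0xA (hexadecimal) → 10 (decimal)
29 - 10 = 19
19 × 2 = 38
Convert the 11th prime (prime index) → 31 (decimal)
38 - 31 = 7
7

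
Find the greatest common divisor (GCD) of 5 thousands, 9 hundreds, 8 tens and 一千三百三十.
Convert 5 thousands, 9 hundreds, 8 tens (place-value notation) → 5×1000 + 9×100 + 8×10 = 5980 (decimal)
Convert 一千三百三十 (Chinese numeral) → 1×1000 + 3×100 + 3×10 = 1330 (decimal)
Compute gcd(5980, 1330) = 10
10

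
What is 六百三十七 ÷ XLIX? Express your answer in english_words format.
Convert 六百三十七 (Chinese numeral) → 6×100 + 3×10 + 7 = 637 (decimal)
Convert XLIX (Roman numeral) → 40 + 9 = 49 (decimal)
Compute 637 ÷ 49 = 13
Convert 13 (decimal) → thirteen (English words)
thirteen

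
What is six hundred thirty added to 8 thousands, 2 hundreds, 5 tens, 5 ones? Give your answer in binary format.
Convert six hundred thirty (English words) → 6×100 + 30 = 630 (decimal)
Convert 8 thousands, 2 hundreds, 5 tens, 5 ones (place-value notation) → 8×1000 + 2×100 + 5×10 + 5 = 8255 (decimal)
Compute 630 + 8255 = 8885
Convert 8885 (decimal) → 8885 = 8192 + 512 + 128 + 32 + 16 + 4 + 1 → 0b10001010110101 (binary)
0b10001010110101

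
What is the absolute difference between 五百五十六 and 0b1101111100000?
Convert 五百五十六 (Chinese numeral) → 5×100 + 5×10 + 6 = 556 (decimal)
Convert 0b1101111100000 (binary) → 4096 + 2048 + 512 + 256 + 128 + 64 + 32 = 7136 (decimal)
Compute |556 - 7136| = 6580
6580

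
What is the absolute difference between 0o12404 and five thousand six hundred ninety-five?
Convert 0o12404 (octal) → 1×4096 + 2×512 + 4×64 + 4 = 5380 (decimal)
Convert five thousand six hundred ninety-five (English words) → 5×1000 + 6×100 + 95 = 5695 (decimal)
Compute |5380 - 5695| = 315
315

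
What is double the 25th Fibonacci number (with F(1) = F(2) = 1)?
The 25th Fibonacci number (with F(1) = F(2) = 1) = 75025
Compute 75025 × 2 = 150050
150050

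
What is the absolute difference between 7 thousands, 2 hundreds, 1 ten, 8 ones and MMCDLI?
Convert 7 thousands, 2 hundreds, 1 ten, 8 ones (place-value notation) → 7×1000 + 2×100 + 1×10 + 8 = 7218 (decimal)
Convert MMCDLI (Roman numeral) → 1000 + 1000 + 400 + 50 + 1 = 2451 (decimal)
Compute |7218 - 2451| = 4767
4767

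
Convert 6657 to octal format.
Convert 6657 (decimal) → 6657 = 1×4096 + 5×512 + 1 → 0o15001 (octal)
0o15001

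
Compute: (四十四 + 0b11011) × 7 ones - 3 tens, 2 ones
Convert 四十四 (Chinese numeral) → 4×10 + 4 = 44 (decimal)
Convert 0b11011 (binary) → 16 + 8 + 2 + 1 = 27 (decimal)
Convert 7 ones (place-value notation) → 7 (decimal)
Convert 3 tens, 2 ones (place-value notation) → 3×10 + 2 = 32 (decimal)
Expression in decimal: (44 + 27) × 7 - 32
Parentheses first: 44 + 27 = 71
Multiply: 71 × 7 = 497
Subtract: 497 - 32 = 465
465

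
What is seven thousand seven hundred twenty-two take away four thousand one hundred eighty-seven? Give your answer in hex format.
Convert seven thousand seven hundred twenty-two (English words) → 7×1000 + 7×100 + 22 = 7722 (decimal)
Convert four thousand one hundred eighty-seven (English words) → 4×1000 + 1×100 + 87 = 4187 (decimal)
Compute 7722 - 4187 = 3535
Convert 3535 (decimal) → 3535 = 13×256 + 12×16 + 15 → 0xDCF (hexadecimal)
0xDCF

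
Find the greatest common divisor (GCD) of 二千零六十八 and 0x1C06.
Convert 二千零六十八 (Chinese numeral) → 2×1000 + 6×10 + 8 = 2068 (decimal)
Convert 0x1C06 (hexadecimal) → 1×4096 + 12×256 + 6 = 7174 (decimal)
Compute gcd(2068, 7174) = 2
2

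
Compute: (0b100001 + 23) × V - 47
Convert 0b100001 (binary) → 32 + 1 = 33 (decimal)
Convert V (Roman numeral) → 5 (decimal)
Expression in decimal: (33 + 23) × 5 - 47
Parentheses first: 33 + 23 = 56
Multiply: 56 × 5 = 280
Subtract: 280 - 47 = 233
233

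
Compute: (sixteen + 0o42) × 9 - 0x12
Convert sixteen (English words) → 16 (decimal)
Convert 0o42 (octal) → 4×8 + 2 = 34 (decimal)
Convert 0x12 (hexadecimal) → 1×16 + 2 = 18 (decimal)
Expression in decimal: (16 + 34) × 9 - 18
Parentheses first: 16 + 34 = 50
Multiply: 50 × 9 = 450
Subtract: 450 - 18 = 432
432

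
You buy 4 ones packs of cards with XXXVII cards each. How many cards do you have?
Convert XXXVII (Roman numeral) → 10 + 10 + 10 + 5 + 1 + 1 = 37 (decimal)
Convert 4 ones (place-value notation) → 4 (decimal)
Compute 37 × 4 = 148
148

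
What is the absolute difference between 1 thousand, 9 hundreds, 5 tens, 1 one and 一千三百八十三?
Convert 1 thousand, 9 hundreds, 5 tens, 1 one (place-value notation) → 1×1000 + 9×100 + 5×10 + 1 = 1951 (decimal)
Convert 一千三百八十三 (Chinese numeral) → 1×1000 + 3×100 + 8×10 + 3 = 1383 (decimal)
Compute |1951 - 1383| = 568
568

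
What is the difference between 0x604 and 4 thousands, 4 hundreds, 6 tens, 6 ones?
Convert 0x604 (hexadecimal) → 6×256 + 4 = 1540 (decimal)
Convert 4 thousands, 4 hundreds, 6 tens, 6 ones (place-value notation) → 4×1000 + 4×100 + 6×10 + 6 = 4466 (decimal)
Difference: |1540 - 4466| = 2926
2926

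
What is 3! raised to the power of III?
Convert 3! (factorial) → 6 (decimal)
Convert III (Roman numeral) → 1 + 1 + 1 = 3 (decimal)
Compute 6 ^ 3 = 216
216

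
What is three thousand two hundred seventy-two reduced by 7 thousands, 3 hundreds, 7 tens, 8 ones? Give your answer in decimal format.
Convert three thousand two hundred seventy-two (English words) → 3×1000 + 2×100 + 72 = 3272 (decimal)
Convert 7 thousands, 3 hundreds, 7 tens, 8 ones (place-value notation) → 7×1000 + 3×100 + 7×10 + 8 = 7378 (decimal)
Compute 3272 - 7378 = -4106
-4106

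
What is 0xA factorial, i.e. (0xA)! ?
Convert 0xA (hexadecimal) → 10 (decimal)
Compute 10! = 3628800
3628800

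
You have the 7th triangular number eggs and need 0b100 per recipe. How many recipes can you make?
Convert the 7th triangular number (triangular index) → 7×8/2 = 28 (decimal)
Convert 0b100 (binary) → 4 (decimal)
Compute 28 ÷ 4 = 7
7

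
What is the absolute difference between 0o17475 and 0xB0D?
Convert 0o17475 (octal) → 1×4096 + 7×512 + 4×64 + 7×8 + 5 = 7997 (decimal)
Convert 0xB0D (hexadecimal) → 11×256 + 13 = 2829 (decimal)
Compute |7997 - 2829| = 5168
5168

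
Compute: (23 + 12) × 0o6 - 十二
Convert 0o6 (octal) → 6 (decimal)
Convert 十二 (Chinese numeral) → 1×10 + 2 = 12 (decimal)
Expression in decimal: (23 + 12) × 6 - 12
Parentheses first: 23 + 12 = 35
Multiply: 35 × 6 = 210
Subtract: 210 - 12 = 198
198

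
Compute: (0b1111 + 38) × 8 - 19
Convert 0b1111 (binary) → 8 + 4 + 2 + 1 = 15 (decimal)
Expression in decimal: (15 + 38) × 8 - 19
Parentheses first: 15 + 38 = 53
Multiply: 53 × 8 = 424
Subtract: 424 - 19 = 405
405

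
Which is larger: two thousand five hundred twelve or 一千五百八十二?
Convert two thousand five hundred twelve (English words) → 2×1000 + 5×100 + 12 = 2512 (decimal)
Convert 一千五百八十二 (Chinese numeral) → 1×1000 + 5×100 + 8×10 + 2 = 1582 (decimal)
Compare 2512 vs 1582: larger = 2512
2512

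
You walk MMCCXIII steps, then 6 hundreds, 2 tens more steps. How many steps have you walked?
Convert MMCCXIII (Roman numeral) → 1000 + 1000 + 100 + 100 + 10 + 1 + 1 + 1 = 2213 (decimal)
Convert 6 hundreds, 2 tens (place-value notation) → 6×100 + 2×10 = 620 (decimal)
Compute 2213 + 620 = 2833
2833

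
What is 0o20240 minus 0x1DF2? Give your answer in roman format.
Convert 0o20240 (octal) → 2×4096 + 2×64 + 4×8 = 8352 (decimal)
Convert 0x1DF2 (hexadecimal) → 1×4096 + 13×256 + 15×16 + 2 = 7666 (decimal)
Compute 8352 - 7666 = 686
Convert 686 (decimal) → 686 = 500 + 100 + 50 + 10 + 10 + 10 + 5 + 1 → DCLXXXVI (Roman numeral)
DCLXXXVI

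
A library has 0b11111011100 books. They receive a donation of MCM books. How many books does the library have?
Convert 0b11111011100 (binary) → 1024 + 512 + 256 + 128 + 64 + 16 + 8 + 4 = 2012 (decimal)
Convert MCM (Roman numeral) → 1000 + 900 = 1900 (decimal)
Compute 2012 + 1900 = 3912
3912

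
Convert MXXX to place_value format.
Convert MXXX (Roman numeral) → 1000 + 10 + 10 + 10 = 1030 (decimal)
Convert 1030 (decimal) → 1030 = 1×1000 + 3×10 → 1 thousand, 3 tens (place-value notation)
1 thousand, 3 tens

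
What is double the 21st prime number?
The 21st prime number = 73
Compute 73 × 2 = 146
146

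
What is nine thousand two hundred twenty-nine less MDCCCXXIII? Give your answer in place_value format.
Convert nine thousand two hundred twenty-nine (English words) → 9×1000 + 2×100 + 29 = 9229 (decimal)
Convert MDCCCXXIII (Roman numeral) → 1000 + 500 + 100 + 100 + 100 + 10 + 10 + 1 + 1 + 1 = 1823 (decimal)
Compute 9229 - 1823 = 7406
Convert 7406 (decimal) → 7406 = 7×1000 + 4×100 + 6 → 7 thousands, 4 hundreds, 6 ones (place-value notation)
7 thousands, 4 hundreds, 6 ones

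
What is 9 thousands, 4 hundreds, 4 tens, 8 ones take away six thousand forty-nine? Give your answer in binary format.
Convert 9 thousands, 4 hundreds, 4 tens, 8 ones (place-value notation) → 9×1000 + 4×100 + 4×10 + 8 = 9448 (decimal)
Convert six thousand forty-nine (English words) → 6×1000 + 49 = 6049 (decimal)
Compute 9448 - 6049 = 3399
Convert 3399 (decimal) → 3399 = 2048 + 1024 + 256 + 64 + 4 + 2 + 1 → 0b110101000111 (binary)
0b110101000111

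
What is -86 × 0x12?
Convert 0x12 (hexadecimal) → 1×16 + 2 = 18 (decimal)
Compute -86 × 18 = -1548
-1548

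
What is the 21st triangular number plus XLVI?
The 21st triangular number = 21×22/2 = 231
Convert XLVI (Roman numeral) → 40 + 5 + 1 = 46 (decimal)
Compute 231 + 46 = 277
277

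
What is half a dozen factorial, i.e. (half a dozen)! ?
Convert half a dozen (colloquial) → 6 (decimal)
Compute 6! = 720
720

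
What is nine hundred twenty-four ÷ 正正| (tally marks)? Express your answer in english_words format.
Convert nine hundred twenty-four (English words) → 9×100 + 24 = 924 (decimal)
Convert 正正| (tally marks) → 5 + 5 + 1 = 11 (decimal)
Compute 924 ÷ 11 = 84
Convert 84 (decimal) → eighty-four (English words)
eighty-four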